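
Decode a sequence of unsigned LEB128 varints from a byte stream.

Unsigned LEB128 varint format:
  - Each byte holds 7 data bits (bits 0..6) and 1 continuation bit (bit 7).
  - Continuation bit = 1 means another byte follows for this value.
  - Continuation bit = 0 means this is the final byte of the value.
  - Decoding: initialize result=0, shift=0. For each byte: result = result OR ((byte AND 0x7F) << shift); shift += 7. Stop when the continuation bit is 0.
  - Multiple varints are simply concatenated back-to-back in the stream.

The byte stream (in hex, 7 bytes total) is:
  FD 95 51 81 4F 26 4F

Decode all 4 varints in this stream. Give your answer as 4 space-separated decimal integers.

  byte[0]=0xFD cont=1 payload=0x7D=125: acc |= 125<<0 -> acc=125 shift=7
  byte[1]=0x95 cont=1 payload=0x15=21: acc |= 21<<7 -> acc=2813 shift=14
  byte[2]=0x51 cont=0 payload=0x51=81: acc |= 81<<14 -> acc=1329917 shift=21 [end]
Varint 1: bytes[0:3] = FD 95 51 -> value 1329917 (3 byte(s))
  byte[3]=0x81 cont=1 payload=0x01=1: acc |= 1<<0 -> acc=1 shift=7
  byte[4]=0x4F cont=0 payload=0x4F=79: acc |= 79<<7 -> acc=10113 shift=14 [end]
Varint 2: bytes[3:5] = 81 4F -> value 10113 (2 byte(s))
  byte[5]=0x26 cont=0 payload=0x26=38: acc |= 38<<0 -> acc=38 shift=7 [end]
Varint 3: bytes[5:6] = 26 -> value 38 (1 byte(s))
  byte[6]=0x4F cont=0 payload=0x4F=79: acc |= 79<<0 -> acc=79 shift=7 [end]
Varint 4: bytes[6:7] = 4F -> value 79 (1 byte(s))

Answer: 1329917 10113 38 79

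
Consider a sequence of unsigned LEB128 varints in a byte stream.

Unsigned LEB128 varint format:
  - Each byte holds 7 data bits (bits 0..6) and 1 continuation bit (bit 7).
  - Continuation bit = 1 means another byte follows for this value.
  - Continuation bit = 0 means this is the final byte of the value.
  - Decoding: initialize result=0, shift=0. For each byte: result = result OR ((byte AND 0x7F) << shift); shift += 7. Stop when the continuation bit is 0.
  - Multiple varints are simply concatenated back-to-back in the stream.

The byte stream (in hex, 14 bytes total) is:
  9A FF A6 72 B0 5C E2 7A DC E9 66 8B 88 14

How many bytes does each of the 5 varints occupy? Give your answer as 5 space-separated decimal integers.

Answer: 4 2 2 3 3

Derivation:
  byte[0]=0x9A cont=1 payload=0x1A=26: acc |= 26<<0 -> acc=26 shift=7
  byte[1]=0xFF cont=1 payload=0x7F=127: acc |= 127<<7 -> acc=16282 shift=14
  byte[2]=0xA6 cont=1 payload=0x26=38: acc |= 38<<14 -> acc=638874 shift=21
  byte[3]=0x72 cont=0 payload=0x72=114: acc |= 114<<21 -> acc=239714202 shift=28 [end]
Varint 1: bytes[0:4] = 9A FF A6 72 -> value 239714202 (4 byte(s))
  byte[4]=0xB0 cont=1 payload=0x30=48: acc |= 48<<0 -> acc=48 shift=7
  byte[5]=0x5C cont=0 payload=0x5C=92: acc |= 92<<7 -> acc=11824 shift=14 [end]
Varint 2: bytes[4:6] = B0 5C -> value 11824 (2 byte(s))
  byte[6]=0xE2 cont=1 payload=0x62=98: acc |= 98<<0 -> acc=98 shift=7
  byte[7]=0x7A cont=0 payload=0x7A=122: acc |= 122<<7 -> acc=15714 shift=14 [end]
Varint 3: bytes[6:8] = E2 7A -> value 15714 (2 byte(s))
  byte[8]=0xDC cont=1 payload=0x5C=92: acc |= 92<<0 -> acc=92 shift=7
  byte[9]=0xE9 cont=1 payload=0x69=105: acc |= 105<<7 -> acc=13532 shift=14
  byte[10]=0x66 cont=0 payload=0x66=102: acc |= 102<<14 -> acc=1684700 shift=21 [end]
Varint 4: bytes[8:11] = DC E9 66 -> value 1684700 (3 byte(s))
  byte[11]=0x8B cont=1 payload=0x0B=11: acc |= 11<<0 -> acc=11 shift=7
  byte[12]=0x88 cont=1 payload=0x08=8: acc |= 8<<7 -> acc=1035 shift=14
  byte[13]=0x14 cont=0 payload=0x14=20: acc |= 20<<14 -> acc=328715 shift=21 [end]
Varint 5: bytes[11:14] = 8B 88 14 -> value 328715 (3 byte(s))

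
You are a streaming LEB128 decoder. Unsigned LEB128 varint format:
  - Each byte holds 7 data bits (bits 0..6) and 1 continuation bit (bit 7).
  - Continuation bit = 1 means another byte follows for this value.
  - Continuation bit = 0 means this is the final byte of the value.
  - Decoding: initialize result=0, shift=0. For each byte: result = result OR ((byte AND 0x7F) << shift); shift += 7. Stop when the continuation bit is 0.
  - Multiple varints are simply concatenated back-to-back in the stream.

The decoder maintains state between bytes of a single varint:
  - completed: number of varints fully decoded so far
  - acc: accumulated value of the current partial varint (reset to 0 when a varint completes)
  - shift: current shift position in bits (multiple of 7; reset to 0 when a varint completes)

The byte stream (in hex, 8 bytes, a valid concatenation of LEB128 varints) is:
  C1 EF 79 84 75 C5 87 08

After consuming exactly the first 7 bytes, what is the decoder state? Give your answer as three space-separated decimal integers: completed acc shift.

byte[0]=0xC1 cont=1 payload=0x41: acc |= 65<<0 -> completed=0 acc=65 shift=7
byte[1]=0xEF cont=1 payload=0x6F: acc |= 111<<7 -> completed=0 acc=14273 shift=14
byte[2]=0x79 cont=0 payload=0x79: varint #1 complete (value=1996737); reset -> completed=1 acc=0 shift=0
byte[3]=0x84 cont=1 payload=0x04: acc |= 4<<0 -> completed=1 acc=4 shift=7
byte[4]=0x75 cont=0 payload=0x75: varint #2 complete (value=14980); reset -> completed=2 acc=0 shift=0
byte[5]=0xC5 cont=1 payload=0x45: acc |= 69<<0 -> completed=2 acc=69 shift=7
byte[6]=0x87 cont=1 payload=0x07: acc |= 7<<7 -> completed=2 acc=965 shift=14

Answer: 2 965 14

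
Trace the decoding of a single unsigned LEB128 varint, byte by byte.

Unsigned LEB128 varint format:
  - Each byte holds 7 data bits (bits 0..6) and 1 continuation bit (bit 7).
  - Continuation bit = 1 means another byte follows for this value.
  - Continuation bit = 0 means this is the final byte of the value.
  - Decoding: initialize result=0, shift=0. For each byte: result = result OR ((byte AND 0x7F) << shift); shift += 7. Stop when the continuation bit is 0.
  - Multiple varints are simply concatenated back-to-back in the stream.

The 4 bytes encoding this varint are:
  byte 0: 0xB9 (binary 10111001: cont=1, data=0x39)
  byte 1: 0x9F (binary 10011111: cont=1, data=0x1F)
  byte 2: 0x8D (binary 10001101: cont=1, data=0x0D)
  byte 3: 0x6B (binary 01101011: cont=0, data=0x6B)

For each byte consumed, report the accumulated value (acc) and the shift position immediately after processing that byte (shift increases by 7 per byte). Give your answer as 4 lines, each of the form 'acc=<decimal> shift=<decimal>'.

Answer: acc=57 shift=7
acc=4025 shift=14
acc=217017 shift=21
acc=224612281 shift=28

Derivation:
byte 0=0xB9: payload=0x39=57, contrib = 57<<0 = 57; acc -> 57, shift -> 7
byte 1=0x9F: payload=0x1F=31, contrib = 31<<7 = 3968; acc -> 4025, shift -> 14
byte 2=0x8D: payload=0x0D=13, contrib = 13<<14 = 212992; acc -> 217017, shift -> 21
byte 3=0x6B: payload=0x6B=107, contrib = 107<<21 = 224395264; acc -> 224612281, shift -> 28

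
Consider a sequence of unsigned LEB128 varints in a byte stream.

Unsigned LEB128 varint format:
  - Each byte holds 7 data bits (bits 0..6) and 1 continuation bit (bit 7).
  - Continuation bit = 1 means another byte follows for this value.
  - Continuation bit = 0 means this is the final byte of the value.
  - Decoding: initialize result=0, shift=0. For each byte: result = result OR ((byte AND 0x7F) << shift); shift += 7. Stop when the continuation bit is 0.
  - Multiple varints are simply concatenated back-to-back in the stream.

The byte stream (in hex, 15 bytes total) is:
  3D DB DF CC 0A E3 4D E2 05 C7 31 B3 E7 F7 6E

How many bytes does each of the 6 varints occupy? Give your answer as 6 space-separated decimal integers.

  byte[0]=0x3D cont=0 payload=0x3D=61: acc |= 61<<0 -> acc=61 shift=7 [end]
Varint 1: bytes[0:1] = 3D -> value 61 (1 byte(s))
  byte[1]=0xDB cont=1 payload=0x5B=91: acc |= 91<<0 -> acc=91 shift=7
  byte[2]=0xDF cont=1 payload=0x5F=95: acc |= 95<<7 -> acc=12251 shift=14
  byte[3]=0xCC cont=1 payload=0x4C=76: acc |= 76<<14 -> acc=1257435 shift=21
  byte[4]=0x0A cont=0 payload=0x0A=10: acc |= 10<<21 -> acc=22228955 shift=28 [end]
Varint 2: bytes[1:5] = DB DF CC 0A -> value 22228955 (4 byte(s))
  byte[5]=0xE3 cont=1 payload=0x63=99: acc |= 99<<0 -> acc=99 shift=7
  byte[6]=0x4D cont=0 payload=0x4D=77: acc |= 77<<7 -> acc=9955 shift=14 [end]
Varint 3: bytes[5:7] = E3 4D -> value 9955 (2 byte(s))
  byte[7]=0xE2 cont=1 payload=0x62=98: acc |= 98<<0 -> acc=98 shift=7
  byte[8]=0x05 cont=0 payload=0x05=5: acc |= 5<<7 -> acc=738 shift=14 [end]
Varint 4: bytes[7:9] = E2 05 -> value 738 (2 byte(s))
  byte[9]=0xC7 cont=1 payload=0x47=71: acc |= 71<<0 -> acc=71 shift=7
  byte[10]=0x31 cont=0 payload=0x31=49: acc |= 49<<7 -> acc=6343 shift=14 [end]
Varint 5: bytes[9:11] = C7 31 -> value 6343 (2 byte(s))
  byte[11]=0xB3 cont=1 payload=0x33=51: acc |= 51<<0 -> acc=51 shift=7
  byte[12]=0xE7 cont=1 payload=0x67=103: acc |= 103<<7 -> acc=13235 shift=14
  byte[13]=0xF7 cont=1 payload=0x77=119: acc |= 119<<14 -> acc=1962931 shift=21
  byte[14]=0x6E cont=0 payload=0x6E=110: acc |= 110<<21 -> acc=232649651 shift=28 [end]
Varint 6: bytes[11:15] = B3 E7 F7 6E -> value 232649651 (4 byte(s))

Answer: 1 4 2 2 2 4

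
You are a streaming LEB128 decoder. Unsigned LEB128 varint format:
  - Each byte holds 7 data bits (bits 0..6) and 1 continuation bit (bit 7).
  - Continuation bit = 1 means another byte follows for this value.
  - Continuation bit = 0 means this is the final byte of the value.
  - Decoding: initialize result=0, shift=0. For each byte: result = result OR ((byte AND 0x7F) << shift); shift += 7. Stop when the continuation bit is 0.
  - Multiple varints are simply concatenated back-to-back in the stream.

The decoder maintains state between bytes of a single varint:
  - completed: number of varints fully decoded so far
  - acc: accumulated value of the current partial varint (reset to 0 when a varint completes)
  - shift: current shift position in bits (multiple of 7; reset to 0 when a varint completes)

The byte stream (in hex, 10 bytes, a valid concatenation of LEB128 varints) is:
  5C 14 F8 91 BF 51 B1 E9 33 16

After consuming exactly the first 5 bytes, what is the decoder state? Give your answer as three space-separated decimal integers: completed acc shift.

byte[0]=0x5C cont=0 payload=0x5C: varint #1 complete (value=92); reset -> completed=1 acc=0 shift=0
byte[1]=0x14 cont=0 payload=0x14: varint #2 complete (value=20); reset -> completed=2 acc=0 shift=0
byte[2]=0xF8 cont=1 payload=0x78: acc |= 120<<0 -> completed=2 acc=120 shift=7
byte[3]=0x91 cont=1 payload=0x11: acc |= 17<<7 -> completed=2 acc=2296 shift=14
byte[4]=0xBF cont=1 payload=0x3F: acc |= 63<<14 -> completed=2 acc=1034488 shift=21

Answer: 2 1034488 21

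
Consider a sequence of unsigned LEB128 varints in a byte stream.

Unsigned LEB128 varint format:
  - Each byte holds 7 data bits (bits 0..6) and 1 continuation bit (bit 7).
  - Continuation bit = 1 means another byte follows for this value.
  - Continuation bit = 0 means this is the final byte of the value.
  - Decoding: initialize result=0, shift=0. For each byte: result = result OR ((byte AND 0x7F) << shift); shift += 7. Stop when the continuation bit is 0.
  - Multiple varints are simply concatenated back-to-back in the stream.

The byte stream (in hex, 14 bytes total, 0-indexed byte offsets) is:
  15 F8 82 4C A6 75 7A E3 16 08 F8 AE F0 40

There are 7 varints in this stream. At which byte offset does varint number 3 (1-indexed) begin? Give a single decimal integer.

  byte[0]=0x15 cont=0 payload=0x15=21: acc |= 21<<0 -> acc=21 shift=7 [end]
Varint 1: bytes[0:1] = 15 -> value 21 (1 byte(s))
  byte[1]=0xF8 cont=1 payload=0x78=120: acc |= 120<<0 -> acc=120 shift=7
  byte[2]=0x82 cont=1 payload=0x02=2: acc |= 2<<7 -> acc=376 shift=14
  byte[3]=0x4C cont=0 payload=0x4C=76: acc |= 76<<14 -> acc=1245560 shift=21 [end]
Varint 2: bytes[1:4] = F8 82 4C -> value 1245560 (3 byte(s))
  byte[4]=0xA6 cont=1 payload=0x26=38: acc |= 38<<0 -> acc=38 shift=7
  byte[5]=0x75 cont=0 payload=0x75=117: acc |= 117<<7 -> acc=15014 shift=14 [end]
Varint 3: bytes[4:6] = A6 75 -> value 15014 (2 byte(s))
  byte[6]=0x7A cont=0 payload=0x7A=122: acc |= 122<<0 -> acc=122 shift=7 [end]
Varint 4: bytes[6:7] = 7A -> value 122 (1 byte(s))
  byte[7]=0xE3 cont=1 payload=0x63=99: acc |= 99<<0 -> acc=99 shift=7
  byte[8]=0x16 cont=0 payload=0x16=22: acc |= 22<<7 -> acc=2915 shift=14 [end]
Varint 5: bytes[7:9] = E3 16 -> value 2915 (2 byte(s))
  byte[9]=0x08 cont=0 payload=0x08=8: acc |= 8<<0 -> acc=8 shift=7 [end]
Varint 6: bytes[9:10] = 08 -> value 8 (1 byte(s))
  byte[10]=0xF8 cont=1 payload=0x78=120: acc |= 120<<0 -> acc=120 shift=7
  byte[11]=0xAE cont=1 payload=0x2E=46: acc |= 46<<7 -> acc=6008 shift=14
  byte[12]=0xF0 cont=1 payload=0x70=112: acc |= 112<<14 -> acc=1841016 shift=21
  byte[13]=0x40 cont=0 payload=0x40=64: acc |= 64<<21 -> acc=136058744 shift=28 [end]
Varint 7: bytes[10:14] = F8 AE F0 40 -> value 136058744 (4 byte(s))

Answer: 4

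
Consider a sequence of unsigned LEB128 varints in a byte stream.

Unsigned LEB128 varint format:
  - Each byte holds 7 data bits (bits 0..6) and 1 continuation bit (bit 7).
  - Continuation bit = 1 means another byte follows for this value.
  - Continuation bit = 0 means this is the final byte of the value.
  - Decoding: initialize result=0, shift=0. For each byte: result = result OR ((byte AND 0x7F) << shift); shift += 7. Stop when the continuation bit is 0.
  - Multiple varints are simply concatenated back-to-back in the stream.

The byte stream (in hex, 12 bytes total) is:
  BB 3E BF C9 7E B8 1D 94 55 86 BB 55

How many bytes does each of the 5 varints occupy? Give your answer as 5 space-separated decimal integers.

  byte[0]=0xBB cont=1 payload=0x3B=59: acc |= 59<<0 -> acc=59 shift=7
  byte[1]=0x3E cont=0 payload=0x3E=62: acc |= 62<<7 -> acc=7995 shift=14 [end]
Varint 1: bytes[0:2] = BB 3E -> value 7995 (2 byte(s))
  byte[2]=0xBF cont=1 payload=0x3F=63: acc |= 63<<0 -> acc=63 shift=7
  byte[3]=0xC9 cont=1 payload=0x49=73: acc |= 73<<7 -> acc=9407 shift=14
  byte[4]=0x7E cont=0 payload=0x7E=126: acc |= 126<<14 -> acc=2073791 shift=21 [end]
Varint 2: bytes[2:5] = BF C9 7E -> value 2073791 (3 byte(s))
  byte[5]=0xB8 cont=1 payload=0x38=56: acc |= 56<<0 -> acc=56 shift=7
  byte[6]=0x1D cont=0 payload=0x1D=29: acc |= 29<<7 -> acc=3768 shift=14 [end]
Varint 3: bytes[5:7] = B8 1D -> value 3768 (2 byte(s))
  byte[7]=0x94 cont=1 payload=0x14=20: acc |= 20<<0 -> acc=20 shift=7
  byte[8]=0x55 cont=0 payload=0x55=85: acc |= 85<<7 -> acc=10900 shift=14 [end]
Varint 4: bytes[7:9] = 94 55 -> value 10900 (2 byte(s))
  byte[9]=0x86 cont=1 payload=0x06=6: acc |= 6<<0 -> acc=6 shift=7
  byte[10]=0xBB cont=1 payload=0x3B=59: acc |= 59<<7 -> acc=7558 shift=14
  byte[11]=0x55 cont=0 payload=0x55=85: acc |= 85<<14 -> acc=1400198 shift=21 [end]
Varint 5: bytes[9:12] = 86 BB 55 -> value 1400198 (3 byte(s))

Answer: 2 3 2 2 3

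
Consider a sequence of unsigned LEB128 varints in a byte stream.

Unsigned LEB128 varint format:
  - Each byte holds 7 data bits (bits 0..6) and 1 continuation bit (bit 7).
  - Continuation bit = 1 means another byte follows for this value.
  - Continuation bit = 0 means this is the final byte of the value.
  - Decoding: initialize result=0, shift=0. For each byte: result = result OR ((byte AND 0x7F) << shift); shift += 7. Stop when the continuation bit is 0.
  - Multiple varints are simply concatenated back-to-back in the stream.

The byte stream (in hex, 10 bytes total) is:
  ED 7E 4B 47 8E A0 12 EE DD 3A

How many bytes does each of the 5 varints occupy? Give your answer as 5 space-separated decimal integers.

  byte[0]=0xED cont=1 payload=0x6D=109: acc |= 109<<0 -> acc=109 shift=7
  byte[1]=0x7E cont=0 payload=0x7E=126: acc |= 126<<7 -> acc=16237 shift=14 [end]
Varint 1: bytes[0:2] = ED 7E -> value 16237 (2 byte(s))
  byte[2]=0x4B cont=0 payload=0x4B=75: acc |= 75<<0 -> acc=75 shift=7 [end]
Varint 2: bytes[2:3] = 4B -> value 75 (1 byte(s))
  byte[3]=0x47 cont=0 payload=0x47=71: acc |= 71<<0 -> acc=71 shift=7 [end]
Varint 3: bytes[3:4] = 47 -> value 71 (1 byte(s))
  byte[4]=0x8E cont=1 payload=0x0E=14: acc |= 14<<0 -> acc=14 shift=7
  byte[5]=0xA0 cont=1 payload=0x20=32: acc |= 32<<7 -> acc=4110 shift=14
  byte[6]=0x12 cont=0 payload=0x12=18: acc |= 18<<14 -> acc=299022 shift=21 [end]
Varint 4: bytes[4:7] = 8E A0 12 -> value 299022 (3 byte(s))
  byte[7]=0xEE cont=1 payload=0x6E=110: acc |= 110<<0 -> acc=110 shift=7
  byte[8]=0xDD cont=1 payload=0x5D=93: acc |= 93<<7 -> acc=12014 shift=14
  byte[9]=0x3A cont=0 payload=0x3A=58: acc |= 58<<14 -> acc=962286 shift=21 [end]
Varint 5: bytes[7:10] = EE DD 3A -> value 962286 (3 byte(s))

Answer: 2 1 1 3 3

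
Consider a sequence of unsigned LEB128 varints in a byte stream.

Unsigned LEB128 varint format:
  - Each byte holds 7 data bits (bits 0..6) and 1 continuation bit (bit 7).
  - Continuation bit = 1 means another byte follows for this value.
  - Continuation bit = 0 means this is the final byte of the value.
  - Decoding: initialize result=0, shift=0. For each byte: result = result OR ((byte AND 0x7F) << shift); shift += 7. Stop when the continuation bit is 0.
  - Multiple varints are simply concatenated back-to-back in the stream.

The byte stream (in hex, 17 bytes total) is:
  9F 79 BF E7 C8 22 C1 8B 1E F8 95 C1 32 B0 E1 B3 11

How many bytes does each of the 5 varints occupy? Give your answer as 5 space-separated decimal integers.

  byte[0]=0x9F cont=1 payload=0x1F=31: acc |= 31<<0 -> acc=31 shift=7
  byte[1]=0x79 cont=0 payload=0x79=121: acc |= 121<<7 -> acc=15519 shift=14 [end]
Varint 1: bytes[0:2] = 9F 79 -> value 15519 (2 byte(s))
  byte[2]=0xBF cont=1 payload=0x3F=63: acc |= 63<<0 -> acc=63 shift=7
  byte[3]=0xE7 cont=1 payload=0x67=103: acc |= 103<<7 -> acc=13247 shift=14
  byte[4]=0xC8 cont=1 payload=0x48=72: acc |= 72<<14 -> acc=1192895 shift=21
  byte[5]=0x22 cont=0 payload=0x22=34: acc |= 34<<21 -> acc=72496063 shift=28 [end]
Varint 2: bytes[2:6] = BF E7 C8 22 -> value 72496063 (4 byte(s))
  byte[6]=0xC1 cont=1 payload=0x41=65: acc |= 65<<0 -> acc=65 shift=7
  byte[7]=0x8B cont=1 payload=0x0B=11: acc |= 11<<7 -> acc=1473 shift=14
  byte[8]=0x1E cont=0 payload=0x1E=30: acc |= 30<<14 -> acc=492993 shift=21 [end]
Varint 3: bytes[6:9] = C1 8B 1E -> value 492993 (3 byte(s))
  byte[9]=0xF8 cont=1 payload=0x78=120: acc |= 120<<0 -> acc=120 shift=7
  byte[10]=0x95 cont=1 payload=0x15=21: acc |= 21<<7 -> acc=2808 shift=14
  byte[11]=0xC1 cont=1 payload=0x41=65: acc |= 65<<14 -> acc=1067768 shift=21
  byte[12]=0x32 cont=0 payload=0x32=50: acc |= 50<<21 -> acc=105925368 shift=28 [end]
Varint 4: bytes[9:13] = F8 95 C1 32 -> value 105925368 (4 byte(s))
  byte[13]=0xB0 cont=1 payload=0x30=48: acc |= 48<<0 -> acc=48 shift=7
  byte[14]=0xE1 cont=1 payload=0x61=97: acc |= 97<<7 -> acc=12464 shift=14
  byte[15]=0xB3 cont=1 payload=0x33=51: acc |= 51<<14 -> acc=848048 shift=21
  byte[16]=0x11 cont=0 payload=0x11=17: acc |= 17<<21 -> acc=36499632 shift=28 [end]
Varint 5: bytes[13:17] = B0 E1 B3 11 -> value 36499632 (4 byte(s))

Answer: 2 4 3 4 4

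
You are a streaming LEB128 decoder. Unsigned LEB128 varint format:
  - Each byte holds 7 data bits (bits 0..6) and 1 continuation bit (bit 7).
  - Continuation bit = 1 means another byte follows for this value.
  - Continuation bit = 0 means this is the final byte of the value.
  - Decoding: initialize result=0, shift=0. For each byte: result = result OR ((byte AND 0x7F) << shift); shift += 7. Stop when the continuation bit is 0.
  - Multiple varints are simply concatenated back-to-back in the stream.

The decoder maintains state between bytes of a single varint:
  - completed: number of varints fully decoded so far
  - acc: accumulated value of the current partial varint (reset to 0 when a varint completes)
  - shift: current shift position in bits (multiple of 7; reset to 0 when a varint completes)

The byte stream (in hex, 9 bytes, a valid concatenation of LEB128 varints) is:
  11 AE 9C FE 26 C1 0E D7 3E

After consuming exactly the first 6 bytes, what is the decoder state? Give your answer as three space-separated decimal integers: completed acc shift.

byte[0]=0x11 cont=0 payload=0x11: varint #1 complete (value=17); reset -> completed=1 acc=0 shift=0
byte[1]=0xAE cont=1 payload=0x2E: acc |= 46<<0 -> completed=1 acc=46 shift=7
byte[2]=0x9C cont=1 payload=0x1C: acc |= 28<<7 -> completed=1 acc=3630 shift=14
byte[3]=0xFE cont=1 payload=0x7E: acc |= 126<<14 -> completed=1 acc=2068014 shift=21
byte[4]=0x26 cont=0 payload=0x26: varint #2 complete (value=81759790); reset -> completed=2 acc=0 shift=0
byte[5]=0xC1 cont=1 payload=0x41: acc |= 65<<0 -> completed=2 acc=65 shift=7

Answer: 2 65 7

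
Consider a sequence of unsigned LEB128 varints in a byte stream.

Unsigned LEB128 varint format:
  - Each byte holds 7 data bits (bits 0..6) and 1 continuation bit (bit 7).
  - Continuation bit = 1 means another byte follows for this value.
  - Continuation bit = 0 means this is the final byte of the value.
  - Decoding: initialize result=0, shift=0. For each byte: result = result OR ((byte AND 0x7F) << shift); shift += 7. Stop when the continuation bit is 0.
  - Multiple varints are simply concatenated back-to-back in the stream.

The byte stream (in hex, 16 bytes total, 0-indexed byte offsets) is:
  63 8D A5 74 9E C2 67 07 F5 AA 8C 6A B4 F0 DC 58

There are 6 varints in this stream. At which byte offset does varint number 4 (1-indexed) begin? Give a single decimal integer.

  byte[0]=0x63 cont=0 payload=0x63=99: acc |= 99<<0 -> acc=99 shift=7 [end]
Varint 1: bytes[0:1] = 63 -> value 99 (1 byte(s))
  byte[1]=0x8D cont=1 payload=0x0D=13: acc |= 13<<0 -> acc=13 shift=7
  byte[2]=0xA5 cont=1 payload=0x25=37: acc |= 37<<7 -> acc=4749 shift=14
  byte[3]=0x74 cont=0 payload=0x74=116: acc |= 116<<14 -> acc=1905293 shift=21 [end]
Varint 2: bytes[1:4] = 8D A5 74 -> value 1905293 (3 byte(s))
  byte[4]=0x9E cont=1 payload=0x1E=30: acc |= 30<<0 -> acc=30 shift=7
  byte[5]=0xC2 cont=1 payload=0x42=66: acc |= 66<<7 -> acc=8478 shift=14
  byte[6]=0x67 cont=0 payload=0x67=103: acc |= 103<<14 -> acc=1696030 shift=21 [end]
Varint 3: bytes[4:7] = 9E C2 67 -> value 1696030 (3 byte(s))
  byte[7]=0x07 cont=0 payload=0x07=7: acc |= 7<<0 -> acc=7 shift=7 [end]
Varint 4: bytes[7:8] = 07 -> value 7 (1 byte(s))
  byte[8]=0xF5 cont=1 payload=0x75=117: acc |= 117<<0 -> acc=117 shift=7
  byte[9]=0xAA cont=1 payload=0x2A=42: acc |= 42<<7 -> acc=5493 shift=14
  byte[10]=0x8C cont=1 payload=0x0C=12: acc |= 12<<14 -> acc=202101 shift=21
  byte[11]=0x6A cont=0 payload=0x6A=106: acc |= 106<<21 -> acc=222500213 shift=28 [end]
Varint 5: bytes[8:12] = F5 AA 8C 6A -> value 222500213 (4 byte(s))
  byte[12]=0xB4 cont=1 payload=0x34=52: acc |= 52<<0 -> acc=52 shift=7
  byte[13]=0xF0 cont=1 payload=0x70=112: acc |= 112<<7 -> acc=14388 shift=14
  byte[14]=0xDC cont=1 payload=0x5C=92: acc |= 92<<14 -> acc=1521716 shift=21
  byte[15]=0x58 cont=0 payload=0x58=88: acc |= 88<<21 -> acc=186071092 shift=28 [end]
Varint 6: bytes[12:16] = B4 F0 DC 58 -> value 186071092 (4 byte(s))

Answer: 7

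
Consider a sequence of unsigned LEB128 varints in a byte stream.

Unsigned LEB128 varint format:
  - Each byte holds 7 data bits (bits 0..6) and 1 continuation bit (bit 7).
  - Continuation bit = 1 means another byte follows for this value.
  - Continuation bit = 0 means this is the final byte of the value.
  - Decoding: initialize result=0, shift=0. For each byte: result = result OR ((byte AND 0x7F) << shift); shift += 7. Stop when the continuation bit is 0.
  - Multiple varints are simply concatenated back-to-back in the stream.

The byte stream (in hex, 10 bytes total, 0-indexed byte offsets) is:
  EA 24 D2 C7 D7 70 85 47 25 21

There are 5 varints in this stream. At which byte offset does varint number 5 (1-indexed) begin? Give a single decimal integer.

Answer: 9

Derivation:
  byte[0]=0xEA cont=1 payload=0x6A=106: acc |= 106<<0 -> acc=106 shift=7
  byte[1]=0x24 cont=0 payload=0x24=36: acc |= 36<<7 -> acc=4714 shift=14 [end]
Varint 1: bytes[0:2] = EA 24 -> value 4714 (2 byte(s))
  byte[2]=0xD2 cont=1 payload=0x52=82: acc |= 82<<0 -> acc=82 shift=7
  byte[3]=0xC7 cont=1 payload=0x47=71: acc |= 71<<7 -> acc=9170 shift=14
  byte[4]=0xD7 cont=1 payload=0x57=87: acc |= 87<<14 -> acc=1434578 shift=21
  byte[5]=0x70 cont=0 payload=0x70=112: acc |= 112<<21 -> acc=236315602 shift=28 [end]
Varint 2: bytes[2:6] = D2 C7 D7 70 -> value 236315602 (4 byte(s))
  byte[6]=0x85 cont=1 payload=0x05=5: acc |= 5<<0 -> acc=5 shift=7
  byte[7]=0x47 cont=0 payload=0x47=71: acc |= 71<<7 -> acc=9093 shift=14 [end]
Varint 3: bytes[6:8] = 85 47 -> value 9093 (2 byte(s))
  byte[8]=0x25 cont=0 payload=0x25=37: acc |= 37<<0 -> acc=37 shift=7 [end]
Varint 4: bytes[8:9] = 25 -> value 37 (1 byte(s))
  byte[9]=0x21 cont=0 payload=0x21=33: acc |= 33<<0 -> acc=33 shift=7 [end]
Varint 5: bytes[9:10] = 21 -> value 33 (1 byte(s))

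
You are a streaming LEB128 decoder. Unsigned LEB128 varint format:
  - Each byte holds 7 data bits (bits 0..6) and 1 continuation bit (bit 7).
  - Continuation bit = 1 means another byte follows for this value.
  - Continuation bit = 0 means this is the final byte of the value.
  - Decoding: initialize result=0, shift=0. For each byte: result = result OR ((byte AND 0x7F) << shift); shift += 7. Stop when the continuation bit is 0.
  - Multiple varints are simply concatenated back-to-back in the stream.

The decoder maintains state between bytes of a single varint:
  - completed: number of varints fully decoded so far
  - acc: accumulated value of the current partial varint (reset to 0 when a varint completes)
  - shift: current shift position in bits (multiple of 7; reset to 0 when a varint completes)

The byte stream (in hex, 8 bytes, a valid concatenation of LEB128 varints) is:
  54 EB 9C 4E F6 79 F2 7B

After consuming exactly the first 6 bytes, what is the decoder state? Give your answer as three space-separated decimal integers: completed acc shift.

byte[0]=0x54 cont=0 payload=0x54: varint #1 complete (value=84); reset -> completed=1 acc=0 shift=0
byte[1]=0xEB cont=1 payload=0x6B: acc |= 107<<0 -> completed=1 acc=107 shift=7
byte[2]=0x9C cont=1 payload=0x1C: acc |= 28<<7 -> completed=1 acc=3691 shift=14
byte[3]=0x4E cont=0 payload=0x4E: varint #2 complete (value=1281643); reset -> completed=2 acc=0 shift=0
byte[4]=0xF6 cont=1 payload=0x76: acc |= 118<<0 -> completed=2 acc=118 shift=7
byte[5]=0x79 cont=0 payload=0x79: varint #3 complete (value=15606); reset -> completed=3 acc=0 shift=0

Answer: 3 0 0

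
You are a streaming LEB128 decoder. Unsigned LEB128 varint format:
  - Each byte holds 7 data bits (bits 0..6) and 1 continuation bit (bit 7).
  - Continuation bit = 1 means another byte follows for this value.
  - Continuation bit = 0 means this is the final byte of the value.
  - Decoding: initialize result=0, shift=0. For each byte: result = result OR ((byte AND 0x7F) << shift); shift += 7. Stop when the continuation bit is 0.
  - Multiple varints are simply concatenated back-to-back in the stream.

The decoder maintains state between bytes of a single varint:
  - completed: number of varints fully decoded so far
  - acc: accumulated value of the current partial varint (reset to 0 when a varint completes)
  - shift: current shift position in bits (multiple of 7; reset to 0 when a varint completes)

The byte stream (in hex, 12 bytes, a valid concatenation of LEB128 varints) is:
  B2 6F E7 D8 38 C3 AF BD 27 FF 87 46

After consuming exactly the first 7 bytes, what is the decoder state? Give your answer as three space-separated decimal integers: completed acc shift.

byte[0]=0xB2 cont=1 payload=0x32: acc |= 50<<0 -> completed=0 acc=50 shift=7
byte[1]=0x6F cont=0 payload=0x6F: varint #1 complete (value=14258); reset -> completed=1 acc=0 shift=0
byte[2]=0xE7 cont=1 payload=0x67: acc |= 103<<0 -> completed=1 acc=103 shift=7
byte[3]=0xD8 cont=1 payload=0x58: acc |= 88<<7 -> completed=1 acc=11367 shift=14
byte[4]=0x38 cont=0 payload=0x38: varint #2 complete (value=928871); reset -> completed=2 acc=0 shift=0
byte[5]=0xC3 cont=1 payload=0x43: acc |= 67<<0 -> completed=2 acc=67 shift=7
byte[6]=0xAF cont=1 payload=0x2F: acc |= 47<<7 -> completed=2 acc=6083 shift=14

Answer: 2 6083 14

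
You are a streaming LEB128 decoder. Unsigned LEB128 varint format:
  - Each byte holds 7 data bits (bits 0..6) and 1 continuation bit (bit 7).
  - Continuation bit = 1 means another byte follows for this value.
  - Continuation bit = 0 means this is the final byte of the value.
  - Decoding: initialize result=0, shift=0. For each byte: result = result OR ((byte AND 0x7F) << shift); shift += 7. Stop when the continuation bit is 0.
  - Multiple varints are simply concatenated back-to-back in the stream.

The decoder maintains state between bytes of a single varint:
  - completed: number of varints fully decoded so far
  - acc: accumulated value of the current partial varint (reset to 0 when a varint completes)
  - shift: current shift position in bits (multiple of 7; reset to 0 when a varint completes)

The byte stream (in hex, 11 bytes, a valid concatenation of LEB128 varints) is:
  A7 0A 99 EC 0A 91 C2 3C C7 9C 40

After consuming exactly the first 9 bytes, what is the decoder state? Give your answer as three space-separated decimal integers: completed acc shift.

byte[0]=0xA7 cont=1 payload=0x27: acc |= 39<<0 -> completed=0 acc=39 shift=7
byte[1]=0x0A cont=0 payload=0x0A: varint #1 complete (value=1319); reset -> completed=1 acc=0 shift=0
byte[2]=0x99 cont=1 payload=0x19: acc |= 25<<0 -> completed=1 acc=25 shift=7
byte[3]=0xEC cont=1 payload=0x6C: acc |= 108<<7 -> completed=1 acc=13849 shift=14
byte[4]=0x0A cont=0 payload=0x0A: varint #2 complete (value=177689); reset -> completed=2 acc=0 shift=0
byte[5]=0x91 cont=1 payload=0x11: acc |= 17<<0 -> completed=2 acc=17 shift=7
byte[6]=0xC2 cont=1 payload=0x42: acc |= 66<<7 -> completed=2 acc=8465 shift=14
byte[7]=0x3C cont=0 payload=0x3C: varint #3 complete (value=991505); reset -> completed=3 acc=0 shift=0
byte[8]=0xC7 cont=1 payload=0x47: acc |= 71<<0 -> completed=3 acc=71 shift=7

Answer: 3 71 7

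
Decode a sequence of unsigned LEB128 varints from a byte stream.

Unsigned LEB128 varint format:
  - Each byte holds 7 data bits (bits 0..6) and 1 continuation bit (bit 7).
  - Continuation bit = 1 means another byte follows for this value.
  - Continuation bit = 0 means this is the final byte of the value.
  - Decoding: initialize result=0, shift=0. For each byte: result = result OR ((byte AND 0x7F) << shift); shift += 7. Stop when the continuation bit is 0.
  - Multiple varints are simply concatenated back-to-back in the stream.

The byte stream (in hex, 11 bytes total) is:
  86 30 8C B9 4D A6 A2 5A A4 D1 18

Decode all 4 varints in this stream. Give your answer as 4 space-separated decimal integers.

Answer: 6150 1268876 1478950 403620

Derivation:
  byte[0]=0x86 cont=1 payload=0x06=6: acc |= 6<<0 -> acc=6 shift=7
  byte[1]=0x30 cont=0 payload=0x30=48: acc |= 48<<7 -> acc=6150 shift=14 [end]
Varint 1: bytes[0:2] = 86 30 -> value 6150 (2 byte(s))
  byte[2]=0x8C cont=1 payload=0x0C=12: acc |= 12<<0 -> acc=12 shift=7
  byte[3]=0xB9 cont=1 payload=0x39=57: acc |= 57<<7 -> acc=7308 shift=14
  byte[4]=0x4D cont=0 payload=0x4D=77: acc |= 77<<14 -> acc=1268876 shift=21 [end]
Varint 2: bytes[2:5] = 8C B9 4D -> value 1268876 (3 byte(s))
  byte[5]=0xA6 cont=1 payload=0x26=38: acc |= 38<<0 -> acc=38 shift=7
  byte[6]=0xA2 cont=1 payload=0x22=34: acc |= 34<<7 -> acc=4390 shift=14
  byte[7]=0x5A cont=0 payload=0x5A=90: acc |= 90<<14 -> acc=1478950 shift=21 [end]
Varint 3: bytes[5:8] = A6 A2 5A -> value 1478950 (3 byte(s))
  byte[8]=0xA4 cont=1 payload=0x24=36: acc |= 36<<0 -> acc=36 shift=7
  byte[9]=0xD1 cont=1 payload=0x51=81: acc |= 81<<7 -> acc=10404 shift=14
  byte[10]=0x18 cont=0 payload=0x18=24: acc |= 24<<14 -> acc=403620 shift=21 [end]
Varint 4: bytes[8:11] = A4 D1 18 -> value 403620 (3 byte(s))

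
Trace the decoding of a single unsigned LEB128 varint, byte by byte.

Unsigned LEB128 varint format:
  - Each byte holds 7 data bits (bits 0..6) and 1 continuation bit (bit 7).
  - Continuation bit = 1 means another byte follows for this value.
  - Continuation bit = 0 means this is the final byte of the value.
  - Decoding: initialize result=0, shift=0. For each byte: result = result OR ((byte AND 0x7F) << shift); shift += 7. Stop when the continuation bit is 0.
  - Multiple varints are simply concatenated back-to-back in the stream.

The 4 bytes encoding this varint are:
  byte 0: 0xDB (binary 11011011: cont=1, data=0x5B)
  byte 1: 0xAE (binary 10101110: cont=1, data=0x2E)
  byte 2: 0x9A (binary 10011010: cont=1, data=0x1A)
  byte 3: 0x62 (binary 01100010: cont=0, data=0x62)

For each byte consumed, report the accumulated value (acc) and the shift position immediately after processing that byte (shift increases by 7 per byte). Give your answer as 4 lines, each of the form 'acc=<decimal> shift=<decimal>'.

Answer: acc=91 shift=7
acc=5979 shift=14
acc=431963 shift=21
acc=205952859 shift=28

Derivation:
byte 0=0xDB: payload=0x5B=91, contrib = 91<<0 = 91; acc -> 91, shift -> 7
byte 1=0xAE: payload=0x2E=46, contrib = 46<<7 = 5888; acc -> 5979, shift -> 14
byte 2=0x9A: payload=0x1A=26, contrib = 26<<14 = 425984; acc -> 431963, shift -> 21
byte 3=0x62: payload=0x62=98, contrib = 98<<21 = 205520896; acc -> 205952859, shift -> 28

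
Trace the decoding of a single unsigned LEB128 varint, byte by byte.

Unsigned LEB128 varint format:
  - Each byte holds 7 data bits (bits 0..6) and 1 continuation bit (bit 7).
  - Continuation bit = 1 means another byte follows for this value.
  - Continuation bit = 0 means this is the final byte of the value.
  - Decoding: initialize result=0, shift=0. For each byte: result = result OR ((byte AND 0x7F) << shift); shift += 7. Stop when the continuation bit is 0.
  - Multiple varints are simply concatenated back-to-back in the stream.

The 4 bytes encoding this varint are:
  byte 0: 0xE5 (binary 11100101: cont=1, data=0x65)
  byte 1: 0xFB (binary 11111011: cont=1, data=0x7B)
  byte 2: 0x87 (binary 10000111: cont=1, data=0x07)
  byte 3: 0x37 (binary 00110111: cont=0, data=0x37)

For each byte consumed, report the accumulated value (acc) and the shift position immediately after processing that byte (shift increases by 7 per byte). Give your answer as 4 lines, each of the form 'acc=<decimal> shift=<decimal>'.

Answer: acc=101 shift=7
acc=15845 shift=14
acc=130533 shift=21
acc=115473893 shift=28

Derivation:
byte 0=0xE5: payload=0x65=101, contrib = 101<<0 = 101; acc -> 101, shift -> 7
byte 1=0xFB: payload=0x7B=123, contrib = 123<<7 = 15744; acc -> 15845, shift -> 14
byte 2=0x87: payload=0x07=7, contrib = 7<<14 = 114688; acc -> 130533, shift -> 21
byte 3=0x37: payload=0x37=55, contrib = 55<<21 = 115343360; acc -> 115473893, shift -> 28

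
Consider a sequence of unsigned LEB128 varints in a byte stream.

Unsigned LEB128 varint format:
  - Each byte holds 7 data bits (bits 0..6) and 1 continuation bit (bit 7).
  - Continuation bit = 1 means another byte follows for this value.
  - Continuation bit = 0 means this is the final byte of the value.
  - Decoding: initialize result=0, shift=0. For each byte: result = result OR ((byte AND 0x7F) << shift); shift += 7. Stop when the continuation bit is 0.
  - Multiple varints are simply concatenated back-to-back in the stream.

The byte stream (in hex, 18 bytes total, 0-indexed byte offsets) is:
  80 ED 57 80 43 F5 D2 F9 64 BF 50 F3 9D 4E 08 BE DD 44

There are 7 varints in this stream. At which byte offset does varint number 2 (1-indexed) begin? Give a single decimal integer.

Answer: 3

Derivation:
  byte[0]=0x80 cont=1 payload=0x00=0: acc |= 0<<0 -> acc=0 shift=7
  byte[1]=0xED cont=1 payload=0x6D=109: acc |= 109<<7 -> acc=13952 shift=14
  byte[2]=0x57 cont=0 payload=0x57=87: acc |= 87<<14 -> acc=1439360 shift=21 [end]
Varint 1: bytes[0:3] = 80 ED 57 -> value 1439360 (3 byte(s))
  byte[3]=0x80 cont=1 payload=0x00=0: acc |= 0<<0 -> acc=0 shift=7
  byte[4]=0x43 cont=0 payload=0x43=67: acc |= 67<<7 -> acc=8576 shift=14 [end]
Varint 2: bytes[3:5] = 80 43 -> value 8576 (2 byte(s))
  byte[5]=0xF5 cont=1 payload=0x75=117: acc |= 117<<0 -> acc=117 shift=7
  byte[6]=0xD2 cont=1 payload=0x52=82: acc |= 82<<7 -> acc=10613 shift=14
  byte[7]=0xF9 cont=1 payload=0x79=121: acc |= 121<<14 -> acc=1993077 shift=21
  byte[8]=0x64 cont=0 payload=0x64=100: acc |= 100<<21 -> acc=211708277 shift=28 [end]
Varint 3: bytes[5:9] = F5 D2 F9 64 -> value 211708277 (4 byte(s))
  byte[9]=0xBF cont=1 payload=0x3F=63: acc |= 63<<0 -> acc=63 shift=7
  byte[10]=0x50 cont=0 payload=0x50=80: acc |= 80<<7 -> acc=10303 shift=14 [end]
Varint 4: bytes[9:11] = BF 50 -> value 10303 (2 byte(s))
  byte[11]=0xF3 cont=1 payload=0x73=115: acc |= 115<<0 -> acc=115 shift=7
  byte[12]=0x9D cont=1 payload=0x1D=29: acc |= 29<<7 -> acc=3827 shift=14
  byte[13]=0x4E cont=0 payload=0x4E=78: acc |= 78<<14 -> acc=1281779 shift=21 [end]
Varint 5: bytes[11:14] = F3 9D 4E -> value 1281779 (3 byte(s))
  byte[14]=0x08 cont=0 payload=0x08=8: acc |= 8<<0 -> acc=8 shift=7 [end]
Varint 6: bytes[14:15] = 08 -> value 8 (1 byte(s))
  byte[15]=0xBE cont=1 payload=0x3E=62: acc |= 62<<0 -> acc=62 shift=7
  byte[16]=0xDD cont=1 payload=0x5D=93: acc |= 93<<7 -> acc=11966 shift=14
  byte[17]=0x44 cont=0 payload=0x44=68: acc |= 68<<14 -> acc=1126078 shift=21 [end]
Varint 7: bytes[15:18] = BE DD 44 -> value 1126078 (3 byte(s))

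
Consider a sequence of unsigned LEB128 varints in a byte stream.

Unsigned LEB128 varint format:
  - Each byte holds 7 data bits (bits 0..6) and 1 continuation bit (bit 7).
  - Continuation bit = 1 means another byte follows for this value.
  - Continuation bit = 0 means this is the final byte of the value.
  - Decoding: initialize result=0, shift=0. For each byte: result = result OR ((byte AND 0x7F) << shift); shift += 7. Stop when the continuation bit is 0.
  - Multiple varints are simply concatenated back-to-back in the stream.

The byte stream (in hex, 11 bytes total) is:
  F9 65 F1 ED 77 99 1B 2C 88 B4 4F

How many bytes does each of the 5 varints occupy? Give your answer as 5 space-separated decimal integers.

Answer: 2 3 2 1 3

Derivation:
  byte[0]=0xF9 cont=1 payload=0x79=121: acc |= 121<<0 -> acc=121 shift=7
  byte[1]=0x65 cont=0 payload=0x65=101: acc |= 101<<7 -> acc=13049 shift=14 [end]
Varint 1: bytes[0:2] = F9 65 -> value 13049 (2 byte(s))
  byte[2]=0xF1 cont=1 payload=0x71=113: acc |= 113<<0 -> acc=113 shift=7
  byte[3]=0xED cont=1 payload=0x6D=109: acc |= 109<<7 -> acc=14065 shift=14
  byte[4]=0x77 cont=0 payload=0x77=119: acc |= 119<<14 -> acc=1963761 shift=21 [end]
Varint 2: bytes[2:5] = F1 ED 77 -> value 1963761 (3 byte(s))
  byte[5]=0x99 cont=1 payload=0x19=25: acc |= 25<<0 -> acc=25 shift=7
  byte[6]=0x1B cont=0 payload=0x1B=27: acc |= 27<<7 -> acc=3481 shift=14 [end]
Varint 3: bytes[5:7] = 99 1B -> value 3481 (2 byte(s))
  byte[7]=0x2C cont=0 payload=0x2C=44: acc |= 44<<0 -> acc=44 shift=7 [end]
Varint 4: bytes[7:8] = 2C -> value 44 (1 byte(s))
  byte[8]=0x88 cont=1 payload=0x08=8: acc |= 8<<0 -> acc=8 shift=7
  byte[9]=0xB4 cont=1 payload=0x34=52: acc |= 52<<7 -> acc=6664 shift=14
  byte[10]=0x4F cont=0 payload=0x4F=79: acc |= 79<<14 -> acc=1301000 shift=21 [end]
Varint 5: bytes[8:11] = 88 B4 4F -> value 1301000 (3 byte(s))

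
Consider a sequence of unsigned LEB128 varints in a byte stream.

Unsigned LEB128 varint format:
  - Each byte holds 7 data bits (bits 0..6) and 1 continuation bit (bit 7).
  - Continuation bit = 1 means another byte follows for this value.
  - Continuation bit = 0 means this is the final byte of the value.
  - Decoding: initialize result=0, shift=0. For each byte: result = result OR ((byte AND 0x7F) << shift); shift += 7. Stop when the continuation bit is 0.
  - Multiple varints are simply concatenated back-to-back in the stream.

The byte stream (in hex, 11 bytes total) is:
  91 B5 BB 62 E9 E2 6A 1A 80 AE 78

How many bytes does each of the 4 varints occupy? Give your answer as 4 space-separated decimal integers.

Answer: 4 3 1 3

Derivation:
  byte[0]=0x91 cont=1 payload=0x11=17: acc |= 17<<0 -> acc=17 shift=7
  byte[1]=0xB5 cont=1 payload=0x35=53: acc |= 53<<7 -> acc=6801 shift=14
  byte[2]=0xBB cont=1 payload=0x3B=59: acc |= 59<<14 -> acc=973457 shift=21
  byte[3]=0x62 cont=0 payload=0x62=98: acc |= 98<<21 -> acc=206494353 shift=28 [end]
Varint 1: bytes[0:4] = 91 B5 BB 62 -> value 206494353 (4 byte(s))
  byte[4]=0xE9 cont=1 payload=0x69=105: acc |= 105<<0 -> acc=105 shift=7
  byte[5]=0xE2 cont=1 payload=0x62=98: acc |= 98<<7 -> acc=12649 shift=14
  byte[6]=0x6A cont=0 payload=0x6A=106: acc |= 106<<14 -> acc=1749353 shift=21 [end]
Varint 2: bytes[4:7] = E9 E2 6A -> value 1749353 (3 byte(s))
  byte[7]=0x1A cont=0 payload=0x1A=26: acc |= 26<<0 -> acc=26 shift=7 [end]
Varint 3: bytes[7:8] = 1A -> value 26 (1 byte(s))
  byte[8]=0x80 cont=1 payload=0x00=0: acc |= 0<<0 -> acc=0 shift=7
  byte[9]=0xAE cont=1 payload=0x2E=46: acc |= 46<<7 -> acc=5888 shift=14
  byte[10]=0x78 cont=0 payload=0x78=120: acc |= 120<<14 -> acc=1971968 shift=21 [end]
Varint 4: bytes[8:11] = 80 AE 78 -> value 1971968 (3 byte(s))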